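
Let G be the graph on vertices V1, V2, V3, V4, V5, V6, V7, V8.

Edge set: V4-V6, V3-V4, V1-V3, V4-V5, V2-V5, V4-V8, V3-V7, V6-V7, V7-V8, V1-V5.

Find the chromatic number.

2

V4 and V6 are adjacent, so at least 2 colors are needed.
2 colors suffice: color R → {V1, V2, V4, V7}; color B → {V3, V5, V6, V8}. No two adjacent vertices share a color.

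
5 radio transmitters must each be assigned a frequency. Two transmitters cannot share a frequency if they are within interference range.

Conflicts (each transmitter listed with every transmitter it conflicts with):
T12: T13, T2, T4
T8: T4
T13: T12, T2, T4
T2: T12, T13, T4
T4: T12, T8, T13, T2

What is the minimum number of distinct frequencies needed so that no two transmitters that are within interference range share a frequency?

T12, T13, T2, T4 are mutually in conflict, so at least 4 frequencies are needed.
A valid assignment using 4 frequencies: T12=2, T8=2, T13=4, T2=3, T4=1. Every pair that conflicts lands in different frequencies.

4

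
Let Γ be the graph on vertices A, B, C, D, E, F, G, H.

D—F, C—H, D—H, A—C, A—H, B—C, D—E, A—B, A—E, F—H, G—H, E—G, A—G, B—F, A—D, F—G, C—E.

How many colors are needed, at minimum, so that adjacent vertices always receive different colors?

3

A, E, G form a triangle, so at least 3 colors are needed.
3 colors suffice: color red → {A, F}; color blue → {B, E, H}; color green → {C, D, G}. No two adjacent vertices share a color.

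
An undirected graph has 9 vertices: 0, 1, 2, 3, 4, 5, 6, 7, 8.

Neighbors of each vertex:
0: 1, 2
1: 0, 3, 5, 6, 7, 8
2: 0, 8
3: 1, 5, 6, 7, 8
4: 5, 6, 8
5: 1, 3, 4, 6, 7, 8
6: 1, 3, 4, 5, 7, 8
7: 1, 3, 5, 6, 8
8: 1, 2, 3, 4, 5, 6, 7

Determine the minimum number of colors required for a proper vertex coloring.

1, 3, 5, 6, 7, 8 form a clique, so at least 6 colors are needed.
6 colors suffice: color a → {0, 8}; color b → {2, 5}; color c → {6}; color d → {1, 4}; color e → {7}; color f → {3}. Each edge has distinct colors on its endpoints.

6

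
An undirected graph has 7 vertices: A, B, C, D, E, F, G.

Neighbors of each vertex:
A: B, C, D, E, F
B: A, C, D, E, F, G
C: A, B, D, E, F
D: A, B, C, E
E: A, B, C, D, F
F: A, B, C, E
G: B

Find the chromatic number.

5

A, B, C, E, F are mutually adjacent (a clique of size 5), so at least 5 colors are needed.
A valid assignment using 5 colors: A=3, B=1, C=4, D=5, E=2, F=5, G=2. No two adjacent vertices share a color.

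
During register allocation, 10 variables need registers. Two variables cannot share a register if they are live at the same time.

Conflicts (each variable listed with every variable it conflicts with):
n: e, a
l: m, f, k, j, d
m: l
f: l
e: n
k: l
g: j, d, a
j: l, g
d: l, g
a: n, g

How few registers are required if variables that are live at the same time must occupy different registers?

l and m conflict, so at least 2 registers are needed.
Using 2 registers: n=1, l=1, m=2, f=2, e=2, k=2, g=1, j=2, d=2, a=2. Every pair that conflicts lands in different registers.

2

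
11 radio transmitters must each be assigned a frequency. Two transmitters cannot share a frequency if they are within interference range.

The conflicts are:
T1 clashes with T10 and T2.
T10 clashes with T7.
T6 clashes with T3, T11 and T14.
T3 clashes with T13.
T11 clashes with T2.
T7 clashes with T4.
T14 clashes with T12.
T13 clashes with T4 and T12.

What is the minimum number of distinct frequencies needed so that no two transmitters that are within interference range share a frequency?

3

The cycle T6-T3-T13-T12-T14-T6 has odd length 5, so it cannot be 2-colored; at least 3 frequencies are needed.
3 frequencies suffice: frequency 1 → {T10, T6, T13, T2}; frequency 2 → {T1, T3, T11, T14, T4}; frequency 3 → {T7, T12}. Each listed conflict is separated.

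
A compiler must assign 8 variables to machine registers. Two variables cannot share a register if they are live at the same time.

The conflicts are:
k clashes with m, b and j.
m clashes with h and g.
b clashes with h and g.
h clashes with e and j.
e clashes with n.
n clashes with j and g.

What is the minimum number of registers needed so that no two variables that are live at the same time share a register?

The cycle n-j-k-m-g-n has odd length 5, so it cannot be 2-colored; at least 3 registers are needed.
3 registers suffice: k=1, m=2, b=2, h=1, e=2, n=3, j=2, g=1. Every pair that conflicts lands in different registers.

3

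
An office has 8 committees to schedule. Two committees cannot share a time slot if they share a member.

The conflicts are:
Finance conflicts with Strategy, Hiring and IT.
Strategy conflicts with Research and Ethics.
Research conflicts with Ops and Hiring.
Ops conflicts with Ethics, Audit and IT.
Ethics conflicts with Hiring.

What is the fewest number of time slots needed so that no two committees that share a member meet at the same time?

3

The cycle IT-Ops-Ethics-Hiring-Finance-IT has odd length 5, so it cannot be 2-colored; at least 3 time slots are needed.
3 time slots suffice: Finance=2, Strategy=1, Research=2, Ops=1, Ethics=2, Hiring=1, Audit=2, IT=3. Every pair that conflicts lands in different time slots.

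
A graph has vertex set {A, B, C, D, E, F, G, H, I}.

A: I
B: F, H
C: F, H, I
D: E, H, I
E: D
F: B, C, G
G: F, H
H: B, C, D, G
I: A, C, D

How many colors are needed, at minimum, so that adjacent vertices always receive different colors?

2

C and I are adjacent, so at least 2 colors are needed.
2 colors suffice: color 1 → {E, F, H, I}; color 2 → {A, B, C, D, G}. Every edge joins two different colors.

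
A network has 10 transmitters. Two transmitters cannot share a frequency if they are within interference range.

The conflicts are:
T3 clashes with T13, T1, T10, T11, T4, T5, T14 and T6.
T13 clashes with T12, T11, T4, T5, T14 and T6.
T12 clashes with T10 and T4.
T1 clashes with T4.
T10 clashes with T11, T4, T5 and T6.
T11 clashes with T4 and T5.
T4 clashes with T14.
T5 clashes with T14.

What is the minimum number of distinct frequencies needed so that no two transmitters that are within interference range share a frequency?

T3, T13, T11, T4 pairwise conflict, so at least 4 frequencies are needed.
4 frequencies suffice: T3=1, T13=3, T12=1, T1=3, T10=3, T11=4, T4=2, T5=2, T14=4, T6=2. Every pair that conflicts lands in different frequencies.

4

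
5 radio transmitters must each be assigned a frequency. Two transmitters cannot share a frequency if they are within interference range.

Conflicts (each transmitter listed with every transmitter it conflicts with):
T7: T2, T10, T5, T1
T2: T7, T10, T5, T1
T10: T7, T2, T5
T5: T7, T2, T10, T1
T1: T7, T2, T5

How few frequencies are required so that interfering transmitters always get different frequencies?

T7, T2, T10, T5 all conflict with each other, so at least 4 frequencies are needed.
4 frequencies suffice: frequency 1 → {T7}; frequency 2 → {T5}; frequency 3 → {T2}; frequency 4 → {T10, T1}. Every pair that conflicts lands in different frequencies.

4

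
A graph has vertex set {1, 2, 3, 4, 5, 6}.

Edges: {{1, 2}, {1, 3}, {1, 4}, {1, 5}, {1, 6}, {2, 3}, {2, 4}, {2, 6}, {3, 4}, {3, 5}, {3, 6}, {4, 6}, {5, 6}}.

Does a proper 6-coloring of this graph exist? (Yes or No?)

The chromatic number is 5. 1, 2, 3, 4, 6 are mutually adjacent (a clique of size 5), so at least 5 colors are needed.
5 colors suffice: color a → {1}; color b → {6}; color c → {3}; color d → {4, 5}; color e → {2}.
Since 6 ≥ 5, a proper 6-coloring certainly exists.

Yes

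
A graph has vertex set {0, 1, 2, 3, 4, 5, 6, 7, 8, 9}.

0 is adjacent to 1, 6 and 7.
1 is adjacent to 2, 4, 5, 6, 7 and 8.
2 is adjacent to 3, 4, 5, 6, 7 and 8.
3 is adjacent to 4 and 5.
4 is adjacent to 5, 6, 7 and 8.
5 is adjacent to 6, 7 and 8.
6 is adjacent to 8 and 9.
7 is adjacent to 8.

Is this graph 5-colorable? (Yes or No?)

No

1, 2, 4, 5, 6, 8 are mutually adjacent (a clique of size 6), so at least 6 colors are needed.
So 5 colors are not enough.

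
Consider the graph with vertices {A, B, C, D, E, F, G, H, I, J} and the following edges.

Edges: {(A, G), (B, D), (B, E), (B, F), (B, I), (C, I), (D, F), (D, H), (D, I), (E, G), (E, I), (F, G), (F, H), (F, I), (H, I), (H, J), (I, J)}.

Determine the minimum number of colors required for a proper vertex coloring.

4

B, D, F, I are mutually adjacent (a clique of size 4), so at least 4 colors are needed.
4 colors suffice: color 1 → {G, I}; color 2 → {A, C, E, F, J}; color 3 → {D}; color 4 → {B, H}. Each edge has distinct colors on its endpoints.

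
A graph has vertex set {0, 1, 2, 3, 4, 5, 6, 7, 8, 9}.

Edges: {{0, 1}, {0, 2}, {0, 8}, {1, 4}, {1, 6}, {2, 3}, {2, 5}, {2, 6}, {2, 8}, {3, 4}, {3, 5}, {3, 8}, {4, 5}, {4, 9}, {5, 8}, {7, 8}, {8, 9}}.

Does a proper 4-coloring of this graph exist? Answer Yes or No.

The chromatic number is 4. 2, 3, 5, 8 form a clique, so at least 4 colors are needed.
4 colors suffice: color red → {4, 6, 8}; color blue → {1, 2, 7, 9}; color green → {0, 5}; color yellow → {3}.
That is already a proper 4-coloring.

Yes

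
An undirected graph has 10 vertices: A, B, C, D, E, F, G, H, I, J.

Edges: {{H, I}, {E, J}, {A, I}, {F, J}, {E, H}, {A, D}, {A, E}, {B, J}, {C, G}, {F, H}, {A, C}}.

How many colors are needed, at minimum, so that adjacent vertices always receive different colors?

2

F and H are adjacent, so at least 2 colors are needed.
2 colors suffice: A=1, B=2, C=2, D=2, E=2, F=2, G=1, H=1, I=2, J=1. Each edge has distinct colors on its endpoints.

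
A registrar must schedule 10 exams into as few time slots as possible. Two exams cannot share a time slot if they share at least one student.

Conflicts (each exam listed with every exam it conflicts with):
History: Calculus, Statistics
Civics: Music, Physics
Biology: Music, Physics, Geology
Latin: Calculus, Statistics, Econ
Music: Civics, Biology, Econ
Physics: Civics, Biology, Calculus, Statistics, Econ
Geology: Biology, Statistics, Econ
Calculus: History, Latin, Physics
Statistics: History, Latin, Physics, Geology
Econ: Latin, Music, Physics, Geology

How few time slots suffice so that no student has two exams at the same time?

2

Latin and Calculus conflict, so at least 2 time slots are needed.
2 time slots suffice: History=1, Civics=2, Biology=2, Latin=1, Music=1, Physics=1, Geology=1, Calculus=2, Statistics=2, Econ=2. No two conflicting exams share a time slot.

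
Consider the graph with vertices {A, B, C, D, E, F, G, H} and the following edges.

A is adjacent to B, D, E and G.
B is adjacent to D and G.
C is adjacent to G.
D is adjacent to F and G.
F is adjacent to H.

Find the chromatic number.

A, B, D, G form a clique, so at least 4 colors are needed.
A valid assignment using 4 colors: A=green, B=yellow, C=red, D=red, E=red, F=blue, G=blue, H=red. Each edge has distinct colors on its endpoints.

4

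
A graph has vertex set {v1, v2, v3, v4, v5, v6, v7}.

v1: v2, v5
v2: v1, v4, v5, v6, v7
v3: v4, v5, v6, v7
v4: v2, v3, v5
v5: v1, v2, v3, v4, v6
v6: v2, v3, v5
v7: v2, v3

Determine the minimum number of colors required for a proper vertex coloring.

3

v1, v2, v5 are mutually adjacent, so at least 3 colors are needed.
3 colors suffice: color 1 → {v2, v3}; color 2 → {v5, v7}; color 3 → {v1, v4, v6}. No two adjacent vertices share a color.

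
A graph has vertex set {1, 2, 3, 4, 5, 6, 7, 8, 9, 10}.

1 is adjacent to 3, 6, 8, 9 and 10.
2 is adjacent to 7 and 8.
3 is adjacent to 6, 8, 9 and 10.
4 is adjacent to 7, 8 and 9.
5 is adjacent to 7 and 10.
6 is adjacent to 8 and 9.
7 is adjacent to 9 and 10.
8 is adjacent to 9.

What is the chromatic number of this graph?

1, 3, 6, 8, 9 are mutually adjacent (a clique of size 5), so at least 5 colors are needed.
5 colors suffice: color a → {7, 8}; color b → {2, 9, 10}; color c → {3, 4, 5}; color d → {1}; color e → {6}. Every edge joins two different colors.

5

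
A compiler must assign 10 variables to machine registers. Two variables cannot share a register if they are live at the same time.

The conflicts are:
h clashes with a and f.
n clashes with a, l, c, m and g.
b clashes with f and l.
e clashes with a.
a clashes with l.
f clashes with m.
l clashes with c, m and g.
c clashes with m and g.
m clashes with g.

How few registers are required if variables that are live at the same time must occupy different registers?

5

n, l, c, m, g are mutually in conflict, so at least 5 registers are needed.
5 registers suffice: register 1 → {e, f, l}; register 2 → {h, n, b}; register 3 → {a, m}; register 4 → {g}; register 5 → {c}. No two conflicting variables share a register.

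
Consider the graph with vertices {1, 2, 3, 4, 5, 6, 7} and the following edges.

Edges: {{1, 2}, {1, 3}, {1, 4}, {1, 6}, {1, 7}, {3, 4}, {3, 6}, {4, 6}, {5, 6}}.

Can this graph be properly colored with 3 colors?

1, 3, 4, 6 are mutually adjacent (a clique of size 4), so at least 4 colors are needed.
So 3 colors are not enough.

No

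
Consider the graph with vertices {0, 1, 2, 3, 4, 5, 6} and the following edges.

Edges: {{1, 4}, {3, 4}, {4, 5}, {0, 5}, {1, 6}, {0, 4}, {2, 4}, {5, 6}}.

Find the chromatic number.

0, 4, 5 form a triangle, so at least 3 colors are needed.
3 colors suffice: color red → {4, 6}; color blue → {1, 2, 3, 5}; color green → {0}. Every edge joins two different colors.

3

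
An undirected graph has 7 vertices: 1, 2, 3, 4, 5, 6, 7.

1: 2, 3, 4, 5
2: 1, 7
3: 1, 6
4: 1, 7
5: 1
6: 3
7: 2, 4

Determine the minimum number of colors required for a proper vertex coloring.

4 and 7 are adjacent, so at least 2 colors are needed.
A valid assignment using 2 colors: 1=red, 2=blue, 3=blue, 4=blue, 5=blue, 6=red, 7=red. No two adjacent vertices share a color.

2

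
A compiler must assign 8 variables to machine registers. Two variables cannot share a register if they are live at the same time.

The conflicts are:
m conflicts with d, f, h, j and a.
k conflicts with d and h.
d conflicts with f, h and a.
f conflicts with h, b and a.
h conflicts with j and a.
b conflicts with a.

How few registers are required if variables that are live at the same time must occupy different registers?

m, d, f, h, a pairwise conflict, so at least 5 registers are needed.
5 registers suffice: register 1 → {h, b}; register 2 → {m, k}; register 3 → {j, a}; register 4 → {d}; register 5 → {f}. Each listed conflict is separated.

5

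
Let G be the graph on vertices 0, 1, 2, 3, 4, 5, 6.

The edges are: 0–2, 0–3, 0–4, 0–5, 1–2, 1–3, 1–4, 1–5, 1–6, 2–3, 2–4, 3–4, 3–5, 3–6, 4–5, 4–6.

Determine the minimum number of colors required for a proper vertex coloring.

1, 3, 4, 5 are pairwise adjacent (a clique of size 4), so at least 4 colors are needed.
4 colors suffice: color red → {4}; color blue → {3}; color green → {0, 1}; color yellow → {2, 5, 6}. Every edge joins two different colors.

4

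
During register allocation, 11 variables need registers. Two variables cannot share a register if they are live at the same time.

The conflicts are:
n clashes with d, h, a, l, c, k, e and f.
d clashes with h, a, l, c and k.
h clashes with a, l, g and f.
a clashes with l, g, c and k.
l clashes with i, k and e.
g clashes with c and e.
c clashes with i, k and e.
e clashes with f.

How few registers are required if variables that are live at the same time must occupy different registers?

n, d, a, l, k pairwise conflict, so at least 5 registers are needed.
Using 5 registers: n=1, d=4, h=5, a=2, l=3, g=1, c=3, i=1, k=5, e=2, f=3. Every pair that conflicts lands in different registers.

5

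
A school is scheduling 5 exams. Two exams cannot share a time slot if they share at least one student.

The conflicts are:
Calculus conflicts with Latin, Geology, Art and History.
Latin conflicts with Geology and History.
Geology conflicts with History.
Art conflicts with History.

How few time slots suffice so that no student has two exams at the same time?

4

Calculus, Latin, Geology, History pairwise conflict, so at least 4 time slots are needed.
4 time slots suffice: time slot 1 → {Calculus}; time slot 2 → {History}; time slot 3 → {Geology, Art}; time slot 4 → {Latin}. Each listed conflict is separated.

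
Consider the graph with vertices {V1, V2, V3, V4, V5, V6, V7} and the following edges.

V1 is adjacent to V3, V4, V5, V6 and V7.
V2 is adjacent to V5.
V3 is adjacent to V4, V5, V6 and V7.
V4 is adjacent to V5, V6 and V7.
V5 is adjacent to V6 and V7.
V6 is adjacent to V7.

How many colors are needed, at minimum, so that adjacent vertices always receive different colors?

6

V1, V3, V4, V5, V6, V7 are pairwise adjacent (a clique of size 6), so at least 6 colors are needed.
One proper 6-coloring: V1=5, V2=2, V3=2, V4=3, V5=1, V6=6, V7=4. No two adjacent vertices share a color.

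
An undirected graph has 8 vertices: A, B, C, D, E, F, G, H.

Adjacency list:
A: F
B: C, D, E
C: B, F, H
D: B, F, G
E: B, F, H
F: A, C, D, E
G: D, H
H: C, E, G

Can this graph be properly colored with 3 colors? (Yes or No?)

Yes

The chromatic number is 3. The cycle D-G-H-C-F-D has odd length 5, so it cannot be 2-colored; at least 3 colors are needed.
3 colors suffice: color 1 → {B, F, H}; color 2 → {A, C, D, E}; color 3 → {G}.
That is already a proper 3-coloring.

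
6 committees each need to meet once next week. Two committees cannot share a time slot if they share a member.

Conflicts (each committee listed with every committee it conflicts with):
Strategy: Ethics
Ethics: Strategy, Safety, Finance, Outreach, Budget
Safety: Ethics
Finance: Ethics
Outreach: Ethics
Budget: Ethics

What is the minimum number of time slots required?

Ethics and Finance conflict, so at least 2 time slots are needed.
2 time slots suffice: Strategy=2, Ethics=1, Safety=2, Finance=2, Outreach=2, Budget=2. Each listed conflict is separated.

2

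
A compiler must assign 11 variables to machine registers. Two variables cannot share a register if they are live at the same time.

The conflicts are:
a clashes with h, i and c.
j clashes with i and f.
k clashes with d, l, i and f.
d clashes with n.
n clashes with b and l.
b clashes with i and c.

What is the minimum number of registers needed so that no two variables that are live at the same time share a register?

3

The cycle d-n-b-i-k-d has odd length 5, so it cannot be 2-colored; at least 3 registers are needed.
Using 3 registers: a=2, j=2, k=2, d=3, n=1, b=2, l=3, h=1, i=1, c=1, f=1. Each listed conflict is separated.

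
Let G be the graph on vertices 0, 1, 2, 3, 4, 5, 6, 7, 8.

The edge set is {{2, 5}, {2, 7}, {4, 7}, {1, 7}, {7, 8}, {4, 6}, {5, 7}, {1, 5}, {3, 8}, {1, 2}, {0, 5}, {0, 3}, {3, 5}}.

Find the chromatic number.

1, 2, 5, 7 form a clique, so at least 4 colors are needed.
One proper 4-coloring: 0=green, 1=green, 2=yellow, 3=red, 4=blue, 5=blue, 6=red, 7=red, 8=blue. Every edge joins two different colors.

4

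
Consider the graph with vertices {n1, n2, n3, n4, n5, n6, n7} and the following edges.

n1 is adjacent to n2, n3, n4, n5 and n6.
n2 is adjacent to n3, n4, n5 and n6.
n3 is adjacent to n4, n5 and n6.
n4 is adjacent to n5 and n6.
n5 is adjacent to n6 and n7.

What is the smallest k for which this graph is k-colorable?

6

n1, n2, n3, n4, n5, n6 are pairwise adjacent (a clique of size 6), so at least 6 colors are needed.
6 colors suffice: color 1 → {n5}; color 2 → {n3, n7}; color 3 → {n4}; color 4 → {n2}; color 5 → {n6}; color 6 → {n1}. Each edge has distinct colors on its endpoints.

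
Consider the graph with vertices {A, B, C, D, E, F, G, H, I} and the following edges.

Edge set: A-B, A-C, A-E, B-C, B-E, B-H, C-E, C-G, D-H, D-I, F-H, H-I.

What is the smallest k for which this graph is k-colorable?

4

A, B, C, E are mutually adjacent (a clique of size 4), so at least 4 colors are needed.
A valid assignment using 4 colors: A=4, B=1, C=2, D=3, E=3, F=1, G=1, H=2, I=1. No two adjacent vertices share a color.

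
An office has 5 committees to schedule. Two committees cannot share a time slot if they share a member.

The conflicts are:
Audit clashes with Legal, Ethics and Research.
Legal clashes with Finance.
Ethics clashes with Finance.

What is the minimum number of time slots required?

2

Audit and Legal conflict, so at least 2 time slots are needed.
Using 2 time slots: Audit=1, Legal=2, Ethics=2, Finance=1, Research=2. No two conflicting committees share a time slot.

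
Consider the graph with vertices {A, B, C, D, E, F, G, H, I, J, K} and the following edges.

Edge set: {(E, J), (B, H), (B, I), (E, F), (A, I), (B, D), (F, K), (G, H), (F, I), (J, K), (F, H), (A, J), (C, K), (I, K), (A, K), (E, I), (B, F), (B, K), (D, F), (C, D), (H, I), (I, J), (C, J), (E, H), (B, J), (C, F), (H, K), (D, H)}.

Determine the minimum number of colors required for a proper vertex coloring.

5

B, F, H, I, K are pairwise adjacent (a clique of size 5), so at least 5 colors are needed.
5 colors suffice: color red → {F, G, J}; color blue → {A, C, H}; color green → {D, I}; color yellow → {E, K}; color purple → {B}. Each edge has distinct colors on its endpoints.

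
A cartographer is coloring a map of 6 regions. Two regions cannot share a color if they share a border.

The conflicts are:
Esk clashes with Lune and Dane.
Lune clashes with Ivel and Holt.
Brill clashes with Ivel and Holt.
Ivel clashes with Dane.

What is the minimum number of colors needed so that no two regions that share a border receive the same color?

2

Brill and Ivel conflict, so at least 2 colors are needed.
2 colors suffice: color 1 → {Lune, Brill, Dane}; color 2 → {Esk, Ivel, Holt}. No two conflicting regions share a color.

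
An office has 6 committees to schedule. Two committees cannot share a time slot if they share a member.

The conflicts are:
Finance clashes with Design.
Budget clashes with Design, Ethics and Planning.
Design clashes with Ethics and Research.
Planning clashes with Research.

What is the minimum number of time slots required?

3

Budget, Design, Ethics are mutually in conflict, so at least 3 time slots are needed.
3 time slots suffice: Finance=2, Budget=2, Design=1, Ethics=3, Planning=1, Research=2. Every pair that conflicts lands in different time slots.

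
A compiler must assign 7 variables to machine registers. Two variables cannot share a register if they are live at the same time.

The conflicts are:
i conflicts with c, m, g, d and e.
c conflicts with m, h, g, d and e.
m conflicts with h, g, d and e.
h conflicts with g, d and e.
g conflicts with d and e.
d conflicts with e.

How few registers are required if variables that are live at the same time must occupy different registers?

c, m, h, g, d, e are mutually in conflict, so at least 6 registers are needed.
6 registers suffice: register 1 → {m}; register 2 → {d}; register 3 → {e}; register 4 → {g}; register 5 → {c}; register 6 → {i, h}. Each listed conflict is separated.

6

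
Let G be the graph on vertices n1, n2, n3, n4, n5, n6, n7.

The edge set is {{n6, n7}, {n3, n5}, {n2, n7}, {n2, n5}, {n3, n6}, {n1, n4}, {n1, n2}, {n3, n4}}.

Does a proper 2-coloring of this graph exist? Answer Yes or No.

No

The cycle n3-n6-n7-n2-n5-n3 has odd length 5, so it cannot be 2-colored; at least 3 colors are needed.
So 2 colors are not enough.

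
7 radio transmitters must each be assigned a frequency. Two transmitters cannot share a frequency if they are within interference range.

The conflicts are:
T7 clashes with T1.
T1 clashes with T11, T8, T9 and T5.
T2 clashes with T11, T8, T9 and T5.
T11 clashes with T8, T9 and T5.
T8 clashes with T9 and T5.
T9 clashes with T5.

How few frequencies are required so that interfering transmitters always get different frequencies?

T2, T11, T8, T9, T5 all conflict with each other, so at least 5 frequencies are needed.
A valid assignment using 5 frequencies: T7=1, T1=4, T2=4, T11=5, T8=1, T9=3, T5=2. Every pair that conflicts lands in different frequencies.

5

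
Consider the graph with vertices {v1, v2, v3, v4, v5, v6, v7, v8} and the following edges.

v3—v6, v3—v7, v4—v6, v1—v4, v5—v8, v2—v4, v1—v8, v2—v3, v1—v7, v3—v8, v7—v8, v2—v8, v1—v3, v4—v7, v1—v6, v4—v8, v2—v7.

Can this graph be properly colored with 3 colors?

No

v2, v3, v7, v8 form a clique, so at least 4 colors are needed.
So 3 colors are not enough.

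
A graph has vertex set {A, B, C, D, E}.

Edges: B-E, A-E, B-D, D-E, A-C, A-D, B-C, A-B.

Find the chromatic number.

4

A, B, D, E are pairwise adjacent (a clique of size 4), so at least 4 colors are needed.
4 colors suffice: color red → {B}; color blue → {A}; color green → {C, D}; color yellow → {E}. No two adjacent vertices share a color.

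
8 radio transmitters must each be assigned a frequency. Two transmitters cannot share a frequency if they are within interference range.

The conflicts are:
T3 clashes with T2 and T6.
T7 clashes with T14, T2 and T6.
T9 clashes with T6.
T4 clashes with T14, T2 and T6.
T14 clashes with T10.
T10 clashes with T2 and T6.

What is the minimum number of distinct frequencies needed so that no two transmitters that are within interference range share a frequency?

T7 and T2 conflict, so at least 2 frequencies are needed.
2 frequencies suffice: frequency 1 → {T14, T2, T6}; frequency 2 → {T3, T7, T9, T4, T10}. Each listed conflict is separated.

2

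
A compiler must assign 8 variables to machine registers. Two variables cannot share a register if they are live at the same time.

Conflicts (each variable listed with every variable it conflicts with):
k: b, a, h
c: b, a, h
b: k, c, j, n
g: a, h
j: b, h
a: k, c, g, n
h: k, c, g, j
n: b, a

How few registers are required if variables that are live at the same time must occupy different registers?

c and a conflict, so at least 2 registers are needed.
2 registers suffice: register 1 → {b, a, h}; register 2 → {k, c, g, j, n}. Each listed conflict is separated.

2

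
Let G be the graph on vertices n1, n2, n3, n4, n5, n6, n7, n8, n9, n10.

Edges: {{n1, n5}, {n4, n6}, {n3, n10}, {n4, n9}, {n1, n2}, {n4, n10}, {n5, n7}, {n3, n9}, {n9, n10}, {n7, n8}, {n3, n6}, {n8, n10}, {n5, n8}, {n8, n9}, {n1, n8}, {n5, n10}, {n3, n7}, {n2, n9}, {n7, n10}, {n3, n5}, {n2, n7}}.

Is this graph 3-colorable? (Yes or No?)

n3, n5, n7, n10 are mutually adjacent (a clique of size 4), so at least 4 colors are needed.
So 3 colors are not enough.

No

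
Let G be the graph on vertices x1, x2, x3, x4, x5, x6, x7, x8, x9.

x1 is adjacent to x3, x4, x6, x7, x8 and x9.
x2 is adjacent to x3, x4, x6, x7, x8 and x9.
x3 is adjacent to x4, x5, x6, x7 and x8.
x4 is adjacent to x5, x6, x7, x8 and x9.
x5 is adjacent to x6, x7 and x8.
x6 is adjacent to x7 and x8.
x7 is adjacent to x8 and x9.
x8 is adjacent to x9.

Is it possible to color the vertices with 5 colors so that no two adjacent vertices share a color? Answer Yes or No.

No

x1, x3, x4, x6, x7, x8 are pairwise adjacent (a clique of size 6), so at least 6 colors are needed.
So 5 colors are not enough.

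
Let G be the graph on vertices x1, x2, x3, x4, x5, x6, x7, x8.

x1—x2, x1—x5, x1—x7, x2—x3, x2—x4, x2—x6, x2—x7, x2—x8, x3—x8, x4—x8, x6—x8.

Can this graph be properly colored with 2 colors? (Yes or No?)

No

x2, x3, x8 are mutually adjacent, so at least 3 colors are needed.
So 2 colors are not enough.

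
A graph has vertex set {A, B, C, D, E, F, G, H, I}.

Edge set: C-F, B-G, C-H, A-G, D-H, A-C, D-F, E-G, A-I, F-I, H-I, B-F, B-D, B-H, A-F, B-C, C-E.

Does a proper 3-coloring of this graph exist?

Yes

The chromatic number is 3. B, D, H are mutually adjacent, so at least 3 colors are needed.
3 colors suffice: color 1 → {C, D, G, I}; color 2 → {E, F, H}; color 3 → {A, B}.
That is already a proper 3-coloring.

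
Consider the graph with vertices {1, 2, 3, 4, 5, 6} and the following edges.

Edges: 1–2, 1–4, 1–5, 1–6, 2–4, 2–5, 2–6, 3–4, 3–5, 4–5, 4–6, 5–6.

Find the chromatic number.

1, 2, 4, 5, 6 form a clique, so at least 5 colors are needed.
One proper 5-coloring: 1=yellow, 2=green, 3=green, 4=red, 5=blue, 6=purple. Each edge has distinct colors on its endpoints.

5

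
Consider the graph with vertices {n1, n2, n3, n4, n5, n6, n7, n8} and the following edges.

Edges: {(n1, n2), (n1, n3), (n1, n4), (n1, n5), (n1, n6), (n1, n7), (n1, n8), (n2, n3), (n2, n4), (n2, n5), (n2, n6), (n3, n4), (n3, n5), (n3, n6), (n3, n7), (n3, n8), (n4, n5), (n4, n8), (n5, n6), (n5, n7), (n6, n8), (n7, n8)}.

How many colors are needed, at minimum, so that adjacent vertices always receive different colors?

5

n1, n2, n3, n5, n6 form a clique, so at least 5 colors are needed.
5 colors suffice: n1=2, n2=5, n3=1, n4=4, n5=3, n6=4, n7=4, n8=3. Every edge joins two different colors.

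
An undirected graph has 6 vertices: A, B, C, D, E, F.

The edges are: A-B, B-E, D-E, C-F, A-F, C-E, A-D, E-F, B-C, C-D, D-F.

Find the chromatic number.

C, D, E, F are mutually adjacent (a clique of size 4), so at least 4 colors are needed.
A valid assignment using 4 colors: A=blue, B=red, C=blue, D=red, E=green, F=yellow. No two adjacent vertices share a color.

4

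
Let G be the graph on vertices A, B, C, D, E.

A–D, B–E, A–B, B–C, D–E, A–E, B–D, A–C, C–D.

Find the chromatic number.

4

A, B, D, E form a clique, so at least 4 colors are needed.
A valid assignment using 4 colors: A=blue, B=green, C=yellow, D=red, E=yellow. Every edge joins two different colors.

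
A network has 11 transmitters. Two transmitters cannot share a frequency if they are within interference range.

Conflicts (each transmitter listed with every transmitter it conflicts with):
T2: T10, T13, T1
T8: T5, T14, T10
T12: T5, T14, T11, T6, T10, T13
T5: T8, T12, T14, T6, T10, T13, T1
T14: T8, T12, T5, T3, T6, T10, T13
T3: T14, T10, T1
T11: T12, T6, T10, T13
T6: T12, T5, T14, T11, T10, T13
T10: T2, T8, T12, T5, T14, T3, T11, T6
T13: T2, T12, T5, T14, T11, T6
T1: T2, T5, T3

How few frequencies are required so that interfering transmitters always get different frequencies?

T12, T5, T14, T6, T10 all conflict with each other, so at least 5 frequencies are needed.
5 frequencies suffice: frequency 1 → {T10, T13, T1}; frequency 2 → {T2, T5, T3, T11}; frequency 3 → {T14}; frequency 4 → {T8, T6}; frequency 5 → {T12}. Each listed conflict is separated.

5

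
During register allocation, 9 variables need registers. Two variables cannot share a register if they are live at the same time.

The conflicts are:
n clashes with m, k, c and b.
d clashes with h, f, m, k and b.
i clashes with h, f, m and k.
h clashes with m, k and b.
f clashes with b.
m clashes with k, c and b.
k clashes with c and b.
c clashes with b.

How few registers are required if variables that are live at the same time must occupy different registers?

n, m, k, c, b are mutually in conflict, so at least 5 registers are needed.
5 registers suffice: register 1 → {i, b}; register 2 → {f, m}; register 3 → {k}; register 4 → {h, c}; register 5 → {n, d}. No two conflicting variables share a register.

5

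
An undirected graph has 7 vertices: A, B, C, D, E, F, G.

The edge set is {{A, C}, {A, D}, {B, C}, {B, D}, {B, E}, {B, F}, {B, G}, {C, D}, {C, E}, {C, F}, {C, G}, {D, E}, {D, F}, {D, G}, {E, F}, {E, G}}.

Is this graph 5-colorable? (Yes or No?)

The chromatic number is 5. B, C, D, E, G are pairwise adjacent (a clique of size 5), so at least 5 colors are needed.
5 colors suffice: color red → {D}; color blue → {C}; color green → {A, E}; color yellow → {B}; color purple → {F, G}.
That is already a proper 5-coloring.

Yes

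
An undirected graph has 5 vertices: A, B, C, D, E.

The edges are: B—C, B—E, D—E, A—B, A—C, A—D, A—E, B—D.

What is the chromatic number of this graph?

4

A, B, D, E are mutually adjacent (a clique of size 4), so at least 4 colors are needed.
4 colors suffice: A=2, B=1, C=3, D=3, E=4. No two adjacent vertices share a color.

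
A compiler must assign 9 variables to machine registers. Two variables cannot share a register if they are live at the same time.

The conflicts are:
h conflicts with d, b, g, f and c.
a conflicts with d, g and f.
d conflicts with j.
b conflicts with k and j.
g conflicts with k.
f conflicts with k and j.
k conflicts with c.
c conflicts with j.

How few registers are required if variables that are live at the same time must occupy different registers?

g and k conflict, so at least 2 registers are needed.
2 registers suffice: register 1 → {h, a, k, j}; register 2 → {d, b, g, f, c}. Each listed conflict is separated.

2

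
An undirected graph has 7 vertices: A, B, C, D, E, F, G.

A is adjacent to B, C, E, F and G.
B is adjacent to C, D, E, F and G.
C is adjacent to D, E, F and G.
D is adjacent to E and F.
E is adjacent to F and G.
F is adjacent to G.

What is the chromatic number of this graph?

6

A, B, C, E, F, G form a clique, so at least 6 colors are needed.
One proper 6-coloring: A=6, B=2, C=3, D=5, E=1, F=4, G=5. Every edge joins two different colors.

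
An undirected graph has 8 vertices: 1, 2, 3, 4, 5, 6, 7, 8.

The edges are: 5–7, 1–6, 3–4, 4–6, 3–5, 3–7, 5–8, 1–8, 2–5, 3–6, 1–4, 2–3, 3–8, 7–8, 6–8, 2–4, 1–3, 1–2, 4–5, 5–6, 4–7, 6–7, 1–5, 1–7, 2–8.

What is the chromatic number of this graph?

6

1, 3, 4, 5, 6, 7 are mutually adjacent (a clique of size 6), so at least 6 colors are needed.
6 colors suffice: color red → {5}; color blue → {1}; color green → {3}; color yellow → {4, 8}; color purple → {2, 7}; color orange → {6}. Each edge has distinct colors on its endpoints.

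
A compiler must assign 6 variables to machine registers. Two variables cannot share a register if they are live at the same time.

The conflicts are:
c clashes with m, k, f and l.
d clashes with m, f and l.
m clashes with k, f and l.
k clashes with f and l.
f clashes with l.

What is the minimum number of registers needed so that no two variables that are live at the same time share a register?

5

c, m, k, f, l are mutually in conflict, so at least 5 registers are needed.
5 registers suffice: register 1 → {l}; register 2 → {f}; register 3 → {m}; register 4 → {d, k}; register 5 → {c}. Every pair that conflicts lands in different registers.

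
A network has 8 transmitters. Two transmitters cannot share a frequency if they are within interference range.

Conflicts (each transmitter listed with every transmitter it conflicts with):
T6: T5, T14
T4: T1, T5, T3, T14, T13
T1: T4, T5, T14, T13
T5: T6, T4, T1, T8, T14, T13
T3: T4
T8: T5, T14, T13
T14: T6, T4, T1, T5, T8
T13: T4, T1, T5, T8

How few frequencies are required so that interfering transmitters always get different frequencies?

T4, T1, T5, T13 all conflict with each other, so at least 4 frequencies are needed.
4 frequencies suffice: frequency 1 → {T5, T3}; frequency 2 → {T14, T13}; frequency 3 → {T6, T4, T8}; frequency 4 → {T1}. No two conflicting transmitters share a frequency.

4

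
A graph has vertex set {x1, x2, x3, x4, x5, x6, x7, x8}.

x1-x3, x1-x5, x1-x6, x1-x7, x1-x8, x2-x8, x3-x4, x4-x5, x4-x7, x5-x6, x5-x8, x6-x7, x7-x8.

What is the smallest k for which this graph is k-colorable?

3

x1, x7, x8 are mutually adjacent, so at least 3 colors are needed.
3 colors suffice: color 1 → {x1, x2, x4}; color 2 → {x3, x5, x7}; color 3 → {x6, x8}. Each edge has distinct colors on its endpoints.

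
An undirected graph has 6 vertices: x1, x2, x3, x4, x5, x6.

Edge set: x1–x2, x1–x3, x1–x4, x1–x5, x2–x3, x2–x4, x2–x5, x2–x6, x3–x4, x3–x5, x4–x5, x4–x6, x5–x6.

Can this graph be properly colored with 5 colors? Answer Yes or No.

Yes

The chromatic number is 5. x1, x2, x3, x4, x5 form a clique, so at least 5 colors are needed.
A valid assignment using 5 colors: x1=4, x2=3, x3=5, x4=2, x5=1, x6=4.
That is already a proper 5-coloring.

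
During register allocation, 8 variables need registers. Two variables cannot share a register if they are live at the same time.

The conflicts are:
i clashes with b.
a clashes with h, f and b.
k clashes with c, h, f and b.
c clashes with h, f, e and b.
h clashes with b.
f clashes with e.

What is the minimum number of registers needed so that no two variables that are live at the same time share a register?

4

k, c, h, b all conflict with each other, so at least 4 registers are needed.
4 registers suffice: register 1 → {f, b}; register 2 → {i, a, c}; register 3 → {k, e}; register 4 → {h}. Each listed conflict is separated.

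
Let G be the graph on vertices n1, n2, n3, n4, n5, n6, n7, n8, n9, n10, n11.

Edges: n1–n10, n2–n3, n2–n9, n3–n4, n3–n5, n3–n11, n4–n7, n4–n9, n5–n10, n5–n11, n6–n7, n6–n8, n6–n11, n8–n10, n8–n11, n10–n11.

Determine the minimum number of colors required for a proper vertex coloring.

3

n6, n8, n11 form a triangle, so at least 3 colors are needed.
3 colors suffice: color R → {n1, n2, n4, n11}; color B → {n3, n6, n9, n10}; color G → {n5, n7, n8}. No two adjacent vertices share a color.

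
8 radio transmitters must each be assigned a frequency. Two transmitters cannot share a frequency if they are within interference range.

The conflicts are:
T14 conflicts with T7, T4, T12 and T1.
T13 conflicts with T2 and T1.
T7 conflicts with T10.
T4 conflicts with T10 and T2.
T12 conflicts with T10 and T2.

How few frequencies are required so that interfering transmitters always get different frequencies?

The cycle T13-T2-T4-T14-T1-T13 has odd length 5, so it cannot be 2-colored; at least 3 frequencies are needed.
3 frequencies suffice: frequency 1 → {T14, T10, T2}; frequency 2 → {T13, T7, T4, T12}; frequency 3 → {T1}. Every pair that conflicts lands in different frequencies.

3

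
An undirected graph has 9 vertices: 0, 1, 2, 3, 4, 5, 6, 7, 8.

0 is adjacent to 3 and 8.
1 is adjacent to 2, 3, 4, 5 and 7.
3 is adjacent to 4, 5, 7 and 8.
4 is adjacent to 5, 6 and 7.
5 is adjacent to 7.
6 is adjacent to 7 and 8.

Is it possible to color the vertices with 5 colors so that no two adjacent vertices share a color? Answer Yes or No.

Yes

The chromatic number is 5. 1, 3, 4, 5, 7 are mutually adjacent (a clique of size 5), so at least 5 colors are needed.
5 colors suffice: color a → {2, 3, 6}; color b → {4, 8}; color c → {0, 1}; color d → {7}; color e → {5}.
That is already a proper 5-coloring.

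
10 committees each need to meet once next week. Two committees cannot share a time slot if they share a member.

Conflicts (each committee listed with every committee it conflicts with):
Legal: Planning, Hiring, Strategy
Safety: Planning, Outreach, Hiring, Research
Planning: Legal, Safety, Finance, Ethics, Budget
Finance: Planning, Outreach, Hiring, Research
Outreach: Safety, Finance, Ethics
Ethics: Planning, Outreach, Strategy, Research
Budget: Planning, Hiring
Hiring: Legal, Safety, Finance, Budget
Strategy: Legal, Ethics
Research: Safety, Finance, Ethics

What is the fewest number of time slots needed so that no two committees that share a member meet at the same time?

2

Legal and Hiring conflict, so at least 2 time slots are needed.
2 time slots suffice: time slot 1 → {Planning, Outreach, Hiring, Strategy, Research}; time slot 2 → {Legal, Safety, Finance, Ethics, Budget}. No two conflicting committees share a time slot.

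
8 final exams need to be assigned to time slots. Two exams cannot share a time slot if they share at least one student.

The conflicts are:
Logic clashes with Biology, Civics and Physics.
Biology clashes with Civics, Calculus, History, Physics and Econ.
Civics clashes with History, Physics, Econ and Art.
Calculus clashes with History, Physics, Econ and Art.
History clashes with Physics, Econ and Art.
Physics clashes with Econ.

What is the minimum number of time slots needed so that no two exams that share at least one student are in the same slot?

5

Biology, Calculus, History, Physics, Econ pairwise conflict, so at least 5 time slots are needed.
5 time slots suffice: time slot 1 → {Logic, History}; time slot 2 → {Biology, Art}; time slot 3 → {Civics, Calculus}; time slot 4 → {Physics}; time slot 5 → {Econ}. Each listed conflict is separated.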